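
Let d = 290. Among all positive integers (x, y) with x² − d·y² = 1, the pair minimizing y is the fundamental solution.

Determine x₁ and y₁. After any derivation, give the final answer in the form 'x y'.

579 34

√290 = [17; 34, …], period ℓ=1 (odd) → k=1
a_0=17:  p_0=17·1+0=17,  q_0=17·0+1=1
a_1=34:  p_1=34·17+1=579,  q_1=34·1+0=34
→ (579, 34).  Check: 579²=335241, 290·34²=335240, difference 1.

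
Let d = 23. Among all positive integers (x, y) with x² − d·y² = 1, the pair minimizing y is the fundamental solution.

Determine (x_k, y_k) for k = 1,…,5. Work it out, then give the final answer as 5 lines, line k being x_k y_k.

24 5
1151 240
55224 11515
2649601 552480
127125624 26507525

√23 → a₀=4, period (1,3,1,8); ℓ=4 even so k=3
step 0: (4, 1)  from 4·(1,0) + (0,1)
step 1: (5, 1)  from 1·(4,1) + (1,0)
step 2: (19, 4)  from 3·(5,1) + (4,1)
step 3: (24, 5)  from 1·(19,4) + (5,1)
→ (24, 5).  Check: 24²=576, 23·5²=575, difference 1.
(24+5√23)^2 = 1151 + 240√23
(24+5√23)^3 = 55224 + 11515√23
(24+5√23)^4 = 2649601 + 552480√23
(24+5√23)^5 = 127125624 + 26507525√23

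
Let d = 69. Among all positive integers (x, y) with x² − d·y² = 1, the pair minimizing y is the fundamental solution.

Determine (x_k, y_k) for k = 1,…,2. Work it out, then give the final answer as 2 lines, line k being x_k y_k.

7775 936
120901249 14554800

d=69: √d = [8; 3,3,1,4,1,3,3,16] (ℓ=8, even), read p_7/q_7
a_0=8:  p_0=8·1+0=8,  q_0=8·0+1=1
…
a_2=3:  p_2=3·25+8=83,  q_2=3·3+1=10
a_3=1:  p_3=1·83+25=108,  q_3=1·10+3=13
…
a_5=1:  p_5=1·515+108=623,  q_5=1·62+13=75
a_6=3:  p_6=3·623+515=2384,  q_6=3·75+62=287
a_7=3:  p_7=3·2384+623=7775,  q_7=3·287+75=936
(x₁, y₁) = (7775, 936);  7775² − 69·936² = 1 ✓
(x_2, y_2) = (7775·7775 + 69·936·936, 7775·936 + 936·7775) = (120901249, 14554800)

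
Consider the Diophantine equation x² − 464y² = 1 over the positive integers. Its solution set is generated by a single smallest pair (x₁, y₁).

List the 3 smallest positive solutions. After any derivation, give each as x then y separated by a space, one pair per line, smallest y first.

9801 455
192119201 8918910
3765920568201 174828473365

[21; 1,1,5,1,1,1,5,1,1,42] for √464; ℓ=10 ⇒ convergent index 9
i=0: a=21 ⇒ p=21, q=1
i=1: a=1 ⇒ p=22, q=1
i=2: a=1 ⇒ p=43, q=2
i=3: a=5 ⇒ p=237, q=11
…
i=5: a=1 ⇒ p=517, q=24
i=6: a=1 ⇒ p=797, q=37
…
i=8: a=1 ⇒ p=5299, q=246
i=9: a=1 ⇒ p=9801, q=455
(x₁, y₁) = (9801, 455);  9801² − 464·455² = 1 ✓
k=2:  x_2 = 9801·9801+464·455·455 = 192119201,  y_2 = 9801·455+455·9801 = 8918910
k=3:  x_3 = 9801·192119201+464·455·8918910 = 3765920568201,  y_3 = 9801·8918910+455·192119201 = 174828473365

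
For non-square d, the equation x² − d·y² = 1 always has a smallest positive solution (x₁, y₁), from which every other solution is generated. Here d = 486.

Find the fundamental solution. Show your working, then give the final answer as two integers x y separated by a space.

485 22

√486 → a₀=22, period (22,44); ℓ=2 even so k=1
a_0=22:  p_0=22·1+0=22,  q_0=22·0+1=1
a_1=22:  p_1=22·22+1=485,  q_1=22·1+0=22
→ (485, 22).  Check: 485²=235225, 486·22²=235224, difference 1.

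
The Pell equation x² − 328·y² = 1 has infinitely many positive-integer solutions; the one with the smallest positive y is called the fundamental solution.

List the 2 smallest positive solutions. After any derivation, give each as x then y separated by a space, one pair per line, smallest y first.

163 9
53137 2934

√328 = [18; 9,36, …], period ℓ=2 (even) → k=1
step 0: (18, 1)  from 18·(1,0) + (0,1)
step 1: (163, 9)  from 9·(18,1) + (1,0)
fundamental: x₁=163, y₁=9  (since 26569 − 328·81 = 1)
(163+9√328)^2 = 53137 + 2934√328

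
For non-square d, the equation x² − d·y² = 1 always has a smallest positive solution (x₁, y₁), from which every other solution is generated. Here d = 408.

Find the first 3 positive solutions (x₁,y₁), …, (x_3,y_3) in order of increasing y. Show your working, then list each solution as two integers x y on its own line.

101 5
20401 1010
4120901 204015

√408 = [20; 5,40, …], period ℓ=2 (even) → k=1
k=0  a_k=20  p_k/q_k = 20/1
k=1  a_k=5  p_k/q_k = 101/5
→ (101, 5).  Check: 101²=10201, 408·5²=10200, difference 1.
(101+5√408)^2 = 20401 + 1010√408
(101+5√408)^3 = 4120901 + 204015√408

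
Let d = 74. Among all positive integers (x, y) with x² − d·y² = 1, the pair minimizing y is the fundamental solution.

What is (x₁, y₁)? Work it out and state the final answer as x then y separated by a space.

3699 430

√74 → a₀=8, period (1,1,1,1,16); ℓ=5 odd so k=9
i=0: a=8 ⇒ p=8, q=1
i=1: a=1 ⇒ p=9, q=1
i=2: a=1 ⇒ p=17, q=2
i=3: a=1 ⇒ p=26, q=3
…
i=5: a=16 ⇒ p=714, q=83
…
i=7: a=1 ⇒ p=1471, q=171
i=8: a=1 ⇒ p=2228, q=259
i=9: a=1 ⇒ p=3699, q=430
fundamental: x₁=3699, y₁=430  (since 13682601 − 74·184900 = 1)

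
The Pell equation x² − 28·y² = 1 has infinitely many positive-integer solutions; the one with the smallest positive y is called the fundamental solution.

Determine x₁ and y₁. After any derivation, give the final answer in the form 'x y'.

[5; 3,2,3,10] for √28; ℓ=4 ⇒ convergent index 3
i=0: a=5 ⇒ p=5, q=1
i=1: a=3 ⇒ p=16, q=3
i=2: a=2 ⇒ p=37, q=7
i=3: a=3 ⇒ p=127, q=24
(x₁, y₁) = (127, 24);  127² − 28·24² = 1 ✓

127 24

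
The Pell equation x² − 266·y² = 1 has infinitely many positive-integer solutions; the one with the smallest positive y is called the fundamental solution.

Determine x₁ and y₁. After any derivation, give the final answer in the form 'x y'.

685 42

√266 = [16; 3,4,3,32, …], period ℓ=4 (even) → k=3
step 0: (16, 1)  from 16·(1,0) + (0,1)
…
step 2: (212, 13)  from 4·(49,3) + (16,1)
step 3: (685, 42)  from 3·(212,13) + (49,3)
(x₁, y₁) = (685, 42);  685² − 266·42² = 1 ✓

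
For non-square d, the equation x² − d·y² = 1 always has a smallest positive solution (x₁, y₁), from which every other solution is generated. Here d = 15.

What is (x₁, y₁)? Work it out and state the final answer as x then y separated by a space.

4 1

√15 = [3; 1,6, …], period ℓ=2 (even) → k=1
a_0=3:  p_0=3·1+0=3,  q_0=3·0+1=1
a_1=1:  p_1=1·3+1=4,  q_1=1·1+0=1
fundamental: x₁=4, y₁=1  (since 16 − 15·1 = 1)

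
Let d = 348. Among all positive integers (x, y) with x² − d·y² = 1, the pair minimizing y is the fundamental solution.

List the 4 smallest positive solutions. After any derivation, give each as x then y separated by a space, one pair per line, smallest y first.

√348 → a₀=18, period (1,1,1,8,1,1,1,36); ℓ=8 even so k=7
i=0: a=18 ⇒ p=18, q=1
i=1: a=1 ⇒ p=19, q=1
i=2: a=1 ⇒ p=37, q=2
i=3: a=1 ⇒ p=56, q=3
…
i=6: a=1 ⇒ p=1026, q=55
i=7: a=1 ⇒ p=1567, q=84
(x₁, y₁) = (1567, 84);  1567² − 348·84² = 1 ✓
k=2:  x_2 = 1567·1567+348·84·84 = 4910977,  y_2 = 1567·84+84·1567 = 263256
k=3:  x_3 = 1567·4910977+348·84·263256 = 15391000351,  y_3 = 1567·263256+84·4910977 = 825044220
k=4:  x_4 = 1567·15391000351+348·84·825044220 = 48235390189057,  y_4 = 1567·825044220+84·15391000351 = 2585688322224

1567 84
4910977 263256
15391000351 825044220
48235390189057 2585688322224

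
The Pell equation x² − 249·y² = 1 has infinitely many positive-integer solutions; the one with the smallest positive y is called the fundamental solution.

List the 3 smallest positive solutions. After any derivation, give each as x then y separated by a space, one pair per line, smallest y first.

√249 = [15; 1,3,1,1,5,…,3,1,30, …], period ℓ=16 (even) → k=15
i=0: a=15 ⇒ p=15, q=1
…
i=2: a=3 ⇒ p=63, q=4
…
i=5: a=5 ⇒ p=789, q=50
i=6: a=1 ⇒ p=931, q=59
i=7: a=3 ⇒ p=3582, q=227
i=8: a=10 ⇒ p=36751, q=2329
…
i=10: a=1 ⇒ p=150586, q=9543
…
i=14: a=3 ⇒ p=6669699, q=422675
i=15: a=1 ⇒ p=8553815, q=542076
(x₁, y₁) = (8553815, 542076);  8553815² − 249·542076² = 1 ✓
(x_2, y_2) = (8553815·8553815 + 249·542076·542076, 8553815·542076 + 542076·8553815) = (146335502108449, 9273635639880)
(x_3, y_3) = (8553815·146335502108449 + 249·542076·9273635639880, 8553815·9273635639880 + 542076·146335502108449) = (2503453625935556812055, 158649927281879742324)

8553815 542076
146335502108449 9273635639880
2503453625935556812055 158649927281879742324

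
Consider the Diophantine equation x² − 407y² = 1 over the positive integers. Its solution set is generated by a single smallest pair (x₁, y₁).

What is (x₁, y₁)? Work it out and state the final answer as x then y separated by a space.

[20; 5,1,2,1,5,40] for √407; ℓ=6 ⇒ convergent index 5
step 0: (20, 1)  from 20·(1,0) + (0,1)
step 1: (101, 5)  from 5·(20,1) + (1,0)
…
step 3: (343, 17)  from 2·(121,6) + (101,5)
step 4: (464, 23)  from 1·(343,17) + (121,6)
step 5: (2663, 132)  from 5·(464,23) + (343,17)
fundamental: x₁=2663, y₁=132  (since 7091569 − 407·17424 = 1)

2663 132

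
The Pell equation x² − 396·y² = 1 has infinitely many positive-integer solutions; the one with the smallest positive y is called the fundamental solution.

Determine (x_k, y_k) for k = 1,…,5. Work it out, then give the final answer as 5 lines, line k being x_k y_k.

199 10
79201 3980
31521799 1584030
12545596801 630439960
4993116004999 250913520050

[19; 1,8,1,38] for √396; ℓ=4 ⇒ convergent index 3
i=0: a=19 ⇒ p=19, q=1
…
i=2: a=8 ⇒ p=179, q=9
i=3: a=1 ⇒ p=199, q=10
→ (199, 10).  Check: 199²=39601, 396·10²=39600, difference 1.
n=2: (199,10)∘(199,10) = (199·199+396·10·10, 199·10+10·199) = (79201,3980)
n=3: (79201,3980)∘(199,10) = (199·79201+396·10·3980, 199·3980+10·79201) = (31521799,1584030)
n=4: (31521799,1584030)∘(199,10) = (199·31521799+396·10·1584030, 199·1584030+10·31521799) = (12545596801,630439960)
n=5: (12545596801,630439960)∘(199,10) = (199·12545596801+396·10·630439960, 199·630439960+10·12545596801) = (4993116004999,250913520050)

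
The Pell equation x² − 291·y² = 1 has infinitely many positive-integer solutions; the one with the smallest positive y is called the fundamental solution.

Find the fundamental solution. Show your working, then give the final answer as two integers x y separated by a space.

290 17

[17; 17,34] for √291; ℓ=2 ⇒ convergent index 1
step 0: (17, 1)  from 17·(1,0) + (0,1)
step 1: (290, 17)  from 17·(17,1) + (1,0)
→ (290, 17).  Check: 290²=84100, 291·17²=84099, difference 1.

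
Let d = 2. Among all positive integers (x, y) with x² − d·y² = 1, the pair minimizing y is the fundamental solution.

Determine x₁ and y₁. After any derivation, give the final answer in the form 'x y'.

d=2: √d = [1; 2] (ℓ=1, odd), read p_1/q_1
a_0=1:  p_0=1·1+0=1,  q_0=1·0+1=1
a_1=2:  p_1=2·1+1=3,  q_1=2·1+0=2
(x₁, y₁) = (3, 2);  3² − 2·2² = 1 ✓

3 2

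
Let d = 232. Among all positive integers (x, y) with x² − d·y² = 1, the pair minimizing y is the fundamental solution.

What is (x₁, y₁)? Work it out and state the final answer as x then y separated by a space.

[15; 4,3,7,3,4,30] for √232; ℓ=6 ⇒ convergent index 5
step 0: (15, 1)  from 15·(1,0) + (0,1)
step 1: (61, 4)  from 4·(15,1) + (1,0)
step 2: (198, 13)  from 3·(61,4) + (15,1)
…
step 4: (4539, 298)  from 3·(1447,95) + (198,13)
step 5: (19603, 1287)  from 4·(4539,298) + (1447,95)
fundamental: x₁=19603, y₁=1287  (since 384277609 − 232·1656369 = 1)

19603 1287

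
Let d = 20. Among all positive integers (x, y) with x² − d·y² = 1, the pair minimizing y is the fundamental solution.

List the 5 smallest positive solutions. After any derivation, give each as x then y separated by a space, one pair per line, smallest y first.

9 2
161 36
2889 646
51841 11592
930249 208010

d=20: √d = [4; 2,8] (ℓ=2, even), read p_1/q_1
a_0=4:  p_0=4·1+0=4,  q_0=4·0+1=1
a_1=2:  p_1=2·4+1=9,  q_1=2·1+0=2
fundamental: x₁=9, y₁=2  (since 81 − 20·4 = 1)
(x_2, y_2) = (9·9 + 20·2·2, 9·2 + 2·9) = (161, 36)
(x_3, y_3) = (9·161 + 20·2·36, 9·36 + 2·161) = (2889, 646)
(x_4, y_4) = (9·2889 + 20·2·646, 9·646 + 2·2889) = (51841, 11592)
(x_5, y_5) = (9·51841 + 20·2·11592, 9·11592 + 2·51841) = (930249, 208010)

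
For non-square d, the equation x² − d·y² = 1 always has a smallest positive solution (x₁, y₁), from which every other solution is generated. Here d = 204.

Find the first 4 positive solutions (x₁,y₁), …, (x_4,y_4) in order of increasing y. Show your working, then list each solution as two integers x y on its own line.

[14; 3,1,1,6,1,1,3,28] for √204; ℓ=8 ⇒ convergent index 7
a_0=14:  p_0=14·1+0=14,  q_0=14·0+1=1
a_1=3:  p_1=3·14+1=43,  q_1=3·1+0=3
…
a_3=1:  p_3=1·57+43=100,  q_3=1·4+3=7
a_4=6:  p_4=6·100+57=657,  q_4=6·7+4=46
a_5=1:  p_5=1·657+100=757,  q_5=1·46+7=53
a_6=1:  p_6=1·757+657=1414,  q_6=1·53+46=99
a_7=3:  p_7=3·1414+757=4999,  q_7=3·99+53=350
→ (4999, 350).  Check: 4999²=24990001, 204·350²=24990000, difference 1.
(4999+350√204)^2 = 49980001 + 3499300√204
(4999+350√204)^3 = 499700044999 + 34986001050√204
(4999+350√204)^4 = 4996000999920001 + 349790034998600√204

4999 350
49980001 3499300
499700044999 34986001050
4996000999920001 349790034998600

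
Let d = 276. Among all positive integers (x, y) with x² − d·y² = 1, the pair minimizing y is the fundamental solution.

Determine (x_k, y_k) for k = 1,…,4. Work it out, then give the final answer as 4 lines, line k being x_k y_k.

[16; 1,1,1,1,2,2,2,1,1,1,1,32] for √276; ℓ=12 ⇒ convergent index 11
i=0: a=16 ⇒ p=16, q=1
i=1: a=1 ⇒ p=17, q=1
…
i=3: a=1 ⇒ p=50, q=3
…
i=5: a=2 ⇒ p=216, q=13
…
i=7: a=2 ⇒ p=1246, q=75
i=8: a=1 ⇒ p=1761, q=106
i=9: a=1 ⇒ p=3007, q=181
i=10: a=1 ⇒ p=4768, q=287
i=11: a=1 ⇒ p=7775, q=468
→ (7775, 468).  Check: 7775²=60450625, 276·468²=60450624, difference 1.
(x_2, y_2) = (7775·7775 + 276·468·468, 7775·468 + 468·7775) = (120901249, 7277400)
(x_3, y_3) = (7775·120901249 + 276·468·7277400, 7775·7277400 + 468·120901249) = (1880014414175, 113163569532)
(x_4, y_4) = (7775·1880014414175 + 276·468·113163569532, 7775·113163569532 + 468·1880014414175) = (29234224019520001, 1759693498945200)

7775 468
120901249 7277400
1880014414175 113163569532
29234224019520001 1759693498945200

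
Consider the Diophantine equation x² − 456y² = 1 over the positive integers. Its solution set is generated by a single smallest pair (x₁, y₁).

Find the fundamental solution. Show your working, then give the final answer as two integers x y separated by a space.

[21; 2,1,4,1,2,42] for √456; ℓ=6 ⇒ convergent index 5
k=0  a_k=21  p_k/q_k = 21/1
…
k=3  a_k=4  p_k/q_k = 299/14
k=4  a_k=1  p_k/q_k = 363/17
k=5  a_k=2  p_k/q_k = 1025/48
fundamental: x₁=1025, y₁=48  (since 1050625 − 456·2304 = 1)

1025 48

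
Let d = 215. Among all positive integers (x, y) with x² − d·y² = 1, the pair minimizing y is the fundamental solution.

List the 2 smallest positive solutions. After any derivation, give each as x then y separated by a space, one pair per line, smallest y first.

[14; 1,1,1,28] for √215; ℓ=4 ⇒ convergent index 3
i=0: a=14 ⇒ p=14, q=1
…
i=2: a=1 ⇒ p=29, q=2
i=3: a=1 ⇒ p=44, q=3
fundamental: x₁=44, y₁=3  (since 1936 − 215·9 = 1)
(44+3√215)^2 = 3871 + 264√215

44 3
3871 264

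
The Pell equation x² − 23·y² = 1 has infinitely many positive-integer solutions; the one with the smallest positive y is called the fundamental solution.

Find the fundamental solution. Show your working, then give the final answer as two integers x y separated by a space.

d=23: √d = [4; 1,3,1,8] (ℓ=4, even), read p_3/q_3
a_0=4:  p_0=4·1+0=4,  q_0=4·0+1=1
…
a_2=3:  p_2=3·5+4=19,  q_2=3·1+1=4
a_3=1:  p_3=1·19+5=24,  q_3=1·4+1=5
→ (24, 5).  Check: 24²=576, 23·5²=575, difference 1.

24 5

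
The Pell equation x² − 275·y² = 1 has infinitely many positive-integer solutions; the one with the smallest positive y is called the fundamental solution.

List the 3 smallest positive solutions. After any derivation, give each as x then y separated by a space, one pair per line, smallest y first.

199 12
79201 4776
31521799 1900836

[16; 1,1,2,1,1,32] for √275; ℓ=6 ⇒ convergent index 5
a_0=16:  p_0=16·1+0=16,  q_0=16·0+1=1
…
a_4=1:  p_4=1·83+33=116,  q_4=1·5+2=7
a_5=1:  p_5=1·116+83=199,  q_5=1·7+5=12
fundamental: x₁=199, y₁=12  (since 39601 − 275·144 = 1)
(199+12√275)^2 = 79201 + 4776√275
(199+12√275)^3 = 31521799 + 1900836√275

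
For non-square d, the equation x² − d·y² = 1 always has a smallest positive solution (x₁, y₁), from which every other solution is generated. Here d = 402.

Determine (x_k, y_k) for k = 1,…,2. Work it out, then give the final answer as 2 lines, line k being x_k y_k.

d=402: √d = [20; 20,40] (ℓ=2, even), read p_1/q_1
a_0=20:  p_0=20·1+0=20,  q_0=20·0+1=1
a_1=20:  p_1=20·20+1=401,  q_1=20·1+0=20
(x₁, y₁) = (401, 20);  401² − 402·20² = 1 ✓
n=2: (401,20)∘(401,20) = (401·401+402·20·20, 401·20+20·401) = (321601,16040)

401 20
321601 16040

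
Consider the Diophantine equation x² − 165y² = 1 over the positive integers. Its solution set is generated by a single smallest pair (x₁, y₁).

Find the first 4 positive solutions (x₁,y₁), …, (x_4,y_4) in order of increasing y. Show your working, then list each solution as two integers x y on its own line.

[12; 1,5,2,5,1,24] for √165; ℓ=6 ⇒ convergent index 5
i=0: a=12 ⇒ p=12, q=1
i=1: a=1 ⇒ p=13, q=1
i=2: a=5 ⇒ p=77, q=6
i=3: a=2 ⇒ p=167, q=13
i=4: a=5 ⇒ p=912, q=71
i=5: a=1 ⇒ p=1079, q=84
fundamental: x₁=1079, y₁=84  (since 1164241 − 165·7056 = 1)
(x_2, y_2) = (1079·1079 + 165·84·84, 1079·84 + 84·1079) = (2328481, 181272)
(x_3, y_3) = (1079·2328481 + 165·84·181272, 1079·181272 + 84·2328481) = (5024860919, 391184892)
(x_4, y_4) = (1079·5024860919 + 165·84·391184892, 1079·391184892 + 84·5024860919) = (10843647534721, 844176815664)

1079 84
2328481 181272
5024860919 391184892
10843647534721 844176815664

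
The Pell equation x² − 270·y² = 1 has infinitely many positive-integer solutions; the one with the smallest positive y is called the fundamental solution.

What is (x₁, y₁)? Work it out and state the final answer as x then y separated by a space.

d=270: √d = [16; 2,3,6,3,2,32] (ℓ=6, even), read p_5/q_5
k=0  a_k=16  p_k/q_k = 16/1
…
k=2  a_k=3  p_k/q_k = 115/7
…
k=4  a_k=3  p_k/q_k = 2284/139
k=5  a_k=2  p_k/q_k = 5291/322
fundamental: x₁=5291, y₁=322  (since 27994681 − 270·103684 = 1)

5291 322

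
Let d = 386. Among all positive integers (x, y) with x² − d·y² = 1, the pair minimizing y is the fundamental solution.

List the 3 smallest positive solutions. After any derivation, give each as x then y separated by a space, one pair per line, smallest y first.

111555 5678
24889036049 1266818580
5552992832780835 282639893378122

√386 = [19; 1,1,1,4,1,18,1,4,1,1,1,38, …], period ℓ=12 (even) → k=11
i=0: a=19 ⇒ p=19, q=1
i=1: a=1 ⇒ p=20, q=1
…
i=3: a=1 ⇒ p=59, q=3
i=4: a=4 ⇒ p=275, q=14
i=5: a=1 ⇒ p=334, q=17
…
i=9: a=1 ⇒ p=39392, q=2005
i=10: a=1 ⇒ p=72163, q=3673
i=11: a=1 ⇒ p=111555, q=5678
→ (111555, 5678).  Check: 111555²=12444518025, 386·5678²=12444518024, difference 1.
n=2: (111555,5678)∘(111555,5678) = (111555·111555+386·5678·5678, 111555·5678+5678·111555) = (24889036049,1266818580)
n=3: (24889036049,1266818580)∘(111555,5678) = (111555·24889036049+386·5678·1266818580, 111555·1266818580+5678·24889036049) = (5552992832780835,282639893378122)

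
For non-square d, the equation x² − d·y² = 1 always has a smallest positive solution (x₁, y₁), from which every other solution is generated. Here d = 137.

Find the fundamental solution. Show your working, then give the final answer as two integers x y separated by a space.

6083073 519712

√137 → a₀=11, period (1,2,2,1,1,2,2,1,22); ℓ=9 odd so k=17
a_0=11:  p_0=11·1+0=11,  q_0=11·0+1=1
a_1=1:  p_1=1·11+1=12,  q_1=1·1+0=1
a_2=2:  p_2=2·12+11=35,  q_2=2·1+1=3
a_3=2:  p_3=2·35+12=82,  q_3=2·3+1=7
a_4=1:  p_4=1·82+35=117,  q_4=1·7+3=10
…
a_7=2:  p_7=2·515+199=1229,  q_7=2·44+17=105
a_8=1:  p_8=1·1229+515=1744,  q_8=1·105+44=149
a_9=22:  p_9=22·1744+1229=39597,  q_9=22·149+105=3383
a_10=1:  p_10=1·39597+1744=41341,  q_10=1·3383+149=3532
…
a_13=1:  p_13=1·285899+122279=408178,  q_13=1·24426+10447=34873
a_14=1:  p_14=1·408178+285899=694077,  q_14=1·34873+24426=59299
a_15=2:  p_15=2·694077+408178=1796332,  q_15=2·59299+34873=153471
a_16=2:  p_16=2·1796332+694077=4286741,  q_16=2·153471+59299=366241
a_17=1:  p_17=1·4286741+1796332=6083073,  q_17=1·366241+153471=519712
(x₁, y₁) = (6083073, 519712);  6083073² − 137·519712² = 1 ✓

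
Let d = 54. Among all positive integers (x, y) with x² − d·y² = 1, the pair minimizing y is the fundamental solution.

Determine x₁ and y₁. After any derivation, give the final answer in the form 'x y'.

d=54: √d = [7; 2,1,6,1,2,14] (ℓ=6, even), read p_5/q_5
step 0: (7, 1)  from 7·(1,0) + (0,1)
step 1: (15, 2)  from 2·(7,1) + (1,0)
step 2: (22, 3)  from 1·(15,2) + (7,1)
…
step 4: (169, 23)  from 1·(147,20) + (22,3)
step 5: (485, 66)  from 2·(169,23) + (147,20)
fundamental: x₁=485, y₁=66  (since 235225 − 54·4356 = 1)

485 66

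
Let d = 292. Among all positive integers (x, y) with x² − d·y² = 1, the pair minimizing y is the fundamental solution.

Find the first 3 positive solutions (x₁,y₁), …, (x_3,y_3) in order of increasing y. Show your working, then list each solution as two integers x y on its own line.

√292 = [17; 11,2,1,3,8,3,1,2,11,34, …], period ℓ=10 (even) → k=9
a_0=17:  p_0=17·1+0=17,  q_0=17·0+1=1
a_1=11:  p_1=11·17+1=188,  q_1=11·1+0=11
a_2=2:  p_2=2·188+17=393,  q_2=2·11+1=23
a_3=1:  p_3=1·393+188=581,  q_3=1·23+11=34
a_4=3:  p_4=3·581+393=2136,  q_4=3·34+23=125
…
a_6=3:  p_6=3·17669+2136=55143,  q_6=3·1034+125=3227
…
a_8=2:  p_8=2·72812+55143=200767,  q_8=2·4261+3227=11749
a_9=11:  p_9=11·200767+72812=2281249,  q_9=11·11749+4261=133500
(x₁, y₁) = (2281249, 133500);  2281249² − 292·133500² = 1 ✓
(2281249+133500√292)^2 = 10408194000001 + 609093483000√292
(2281249+133500√292)^3 = 47487364308614281249 + 2778987798000400500√292

2281249 133500
10408194000001 609093483000
47487364308614281249 2778987798000400500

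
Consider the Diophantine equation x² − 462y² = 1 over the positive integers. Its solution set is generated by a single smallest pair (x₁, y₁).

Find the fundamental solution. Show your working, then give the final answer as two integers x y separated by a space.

√462 = [21; 2,42, …], period ℓ=2 (even) → k=1
step 0: (21, 1)  from 21·(1,0) + (0,1)
step 1: (43, 2)  from 2·(21,1) + (1,0)
→ (43, 2).  Check: 43²=1849, 462·2²=1848, difference 1.

43 2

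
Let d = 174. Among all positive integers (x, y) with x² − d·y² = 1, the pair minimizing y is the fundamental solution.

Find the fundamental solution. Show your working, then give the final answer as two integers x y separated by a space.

√174 → a₀=13, period (5,4,5,26); ℓ=4 even so k=3
k=0  a_k=13  p_k/q_k = 13/1
k=1  a_k=5  p_k/q_k = 66/5
k=2  a_k=4  p_k/q_k = 277/21
k=3  a_k=5  p_k/q_k = 1451/110
fundamental: x₁=1451, y₁=110  (since 2105401 − 174·12100 = 1)

1451 110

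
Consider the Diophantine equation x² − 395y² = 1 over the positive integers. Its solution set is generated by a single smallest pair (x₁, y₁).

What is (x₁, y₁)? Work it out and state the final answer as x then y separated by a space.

159 8

√395 = [19; 1,6,1,38, …], period ℓ=4 (even) → k=3
i=0: a=19 ⇒ p=19, q=1
…
i=2: a=6 ⇒ p=139, q=7
i=3: a=1 ⇒ p=159, q=8
fundamental: x₁=159, y₁=8  (since 25281 − 395·64 = 1)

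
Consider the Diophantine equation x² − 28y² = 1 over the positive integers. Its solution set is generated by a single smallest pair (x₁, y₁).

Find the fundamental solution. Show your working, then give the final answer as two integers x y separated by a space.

d=28: √d = [5; 3,2,3,10] (ℓ=4, even), read p_3/q_3
step 0: (5, 1)  from 5·(1,0) + (0,1)
…
step 2: (37, 7)  from 2·(16,3) + (5,1)
step 3: (127, 24)  from 3·(37,7) + (16,3)
(x₁, y₁) = (127, 24);  127² − 28·24² = 1 ✓

127 24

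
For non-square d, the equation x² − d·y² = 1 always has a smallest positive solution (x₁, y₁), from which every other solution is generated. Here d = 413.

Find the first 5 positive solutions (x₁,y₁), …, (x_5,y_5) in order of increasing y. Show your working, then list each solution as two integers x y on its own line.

113399 5580
25718666401 1265532840
5832942102300599 287020317040740
1322899602891852585601 65095633862940217680
300030984130833440606834999 14763559568560095172347900

√413 → a₀=20, period (3,9,1,4,1,9,3,40); ℓ=8 even so k=7
k=0  a_k=20  p_k/q_k = 20/1
k=1  a_k=3  p_k/q_k = 61/3
k=2  a_k=9  p_k/q_k = 569/28
k=3  a_k=1  p_k/q_k = 630/31
k=4  a_k=4  p_k/q_k = 3089/152
k=5  a_k=1  p_k/q_k = 3719/183
k=6  a_k=9  p_k/q_k = 36560/1799
k=7  a_k=3  p_k/q_k = 113399/5580
fundamental: x₁=113399, y₁=5580  (since 12859333201 − 413·31136400 = 1)
(x_2, y_2) = (113399·113399 + 413·5580·5580, 113399·5580 + 5580·113399) = (25718666401, 1265532840)
(x_3, y_3) = (113399·25718666401 + 413·5580·1265532840, 113399·1265532840 + 5580·25718666401) = (5832942102300599, 287020317040740)
(x_4, y_4) = (113399·5832942102300599 + 413·5580·287020317040740, 113399·287020317040740 + 5580·5832942102300599) = (1322899602891852585601, 65095633862940217680)
(x_5, y_5) = (113399·1322899602891852585601 + 413·5580·65095633862940217680, 113399·65095633862940217680 + 5580·1322899602891852585601) = (300030984130833440606834999, 14763559568560095172347900)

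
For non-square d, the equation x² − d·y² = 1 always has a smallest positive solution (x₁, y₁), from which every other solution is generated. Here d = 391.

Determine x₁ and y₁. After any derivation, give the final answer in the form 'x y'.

√391 → a₀=19, period (1,3,2,2,1,…,3,1,38); ℓ=16 even so k=15
a_0=19:  p_0=19·1+0=19,  q_0=19·0+1=1
a_1=1:  p_1=1·19+1=20,  q_1=1·1+0=1
…
a_4=2:  p_4=2·178+79=435,  q_4=2·9+4=22
a_5=1:  p_5=1·435+178=613,  q_5=1·22+9=31
…
a_7=2:  p_7=2·1048+613=2709,  q_7=2·53+31=137
…
a_14=3:  p_14=3·1660597+696292=5678083,  q_14=3·83980+35213=287153
a_15=1:  p_15=1·5678083+1660597=7338680,  q_15=1·287153+83980=371133
fundamental: x₁=7338680, y₁=371133  (since 53856224142400 − 391·137739703689 = 1)

7338680 371133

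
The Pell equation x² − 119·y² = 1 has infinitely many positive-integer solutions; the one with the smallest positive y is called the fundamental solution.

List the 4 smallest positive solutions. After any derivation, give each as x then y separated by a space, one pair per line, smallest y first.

120 11
28799 2640
6911640 633589
1658764801 152058720

d=119: √d = [10; 1,9,1,20] (ℓ=4, even), read p_3/q_3
i=0: a=10 ⇒ p=10, q=1
…
i=2: a=9 ⇒ p=109, q=10
i=3: a=1 ⇒ p=120, q=11
fundamental: x₁=120, y₁=11  (since 14400 − 119·121 = 1)
k=2:  x_2 = 120·120+119·11·11 = 28799,  y_2 = 120·11+11·120 = 2640
k=3:  x_3 = 120·28799+119·11·2640 = 6911640,  y_3 = 120·2640+11·28799 = 633589
k=4:  x_4 = 120·6911640+119·11·633589 = 1658764801,  y_4 = 120·633589+11·6911640 = 152058720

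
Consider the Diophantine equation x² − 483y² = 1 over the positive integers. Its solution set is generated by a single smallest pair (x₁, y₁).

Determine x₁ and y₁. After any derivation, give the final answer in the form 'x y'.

√483 = [21; 1,42, …], period ℓ=2 (even) → k=1
step 0: (21, 1)  from 21·(1,0) + (0,1)
step 1: (22, 1)  from 1·(21,1) + (1,0)
→ (22, 1).  Check: 22²=484, 483·1²=483, difference 1.

22 1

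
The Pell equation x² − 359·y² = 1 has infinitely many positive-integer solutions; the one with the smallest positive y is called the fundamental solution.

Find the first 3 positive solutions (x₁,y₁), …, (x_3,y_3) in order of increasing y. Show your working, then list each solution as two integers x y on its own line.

360 19
259199 13680
186622920 9849581

[18; 1,17,1,36] for √359; ℓ=4 ⇒ convergent index 3
a_0=18:  p_0=18·1+0=18,  q_0=18·0+1=1
a_1=1:  p_1=1·18+1=19,  q_1=1·1+0=1
a_2=17:  p_2=17·19+18=341,  q_2=17·1+1=18
a_3=1:  p_3=1·341+19=360,  q_3=1·18+1=19
fundamental: x₁=360, y₁=19  (since 129600 − 359·361 = 1)
(360+19√359)^2 = 259199 + 13680√359
(360+19√359)^3 = 186622920 + 9849581√359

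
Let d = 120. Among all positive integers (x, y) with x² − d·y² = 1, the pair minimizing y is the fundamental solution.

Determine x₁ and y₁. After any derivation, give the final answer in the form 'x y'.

d=120: √d = [10; 1,20] (ℓ=2, even), read p_1/q_1
a_0=10:  p_0=10·1+0=10,  q_0=10·0+1=1
a_1=1:  p_1=1·10+1=11,  q_1=1·1+0=1
(x₁, y₁) = (11, 1);  11² − 120·1² = 1 ✓

11 1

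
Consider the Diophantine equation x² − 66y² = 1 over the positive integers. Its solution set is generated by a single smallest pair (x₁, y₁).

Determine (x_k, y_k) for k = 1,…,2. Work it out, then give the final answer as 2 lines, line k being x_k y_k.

65 8
8449 1040

√66 = [8; 8,16, …], period ℓ=2 (even) → k=1
step 0: (8, 1)  from 8·(1,0) + (0,1)
step 1: (65, 8)  from 8·(8,1) + (1,0)
fundamental: x₁=65, y₁=8  (since 4225 − 66·64 = 1)
n=2: (65,8)∘(65,8) = (65·65+66·8·8, 65·8+8·65) = (8449,1040)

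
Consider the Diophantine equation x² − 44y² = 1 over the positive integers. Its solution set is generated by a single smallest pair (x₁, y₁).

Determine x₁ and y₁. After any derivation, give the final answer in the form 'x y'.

199 30

d=44: √d = [6; 1,1,1,2,1,1,1,12] (ℓ=8, even), read p_7/q_7
a_0=6:  p_0=6·1+0=6,  q_0=6·0+1=1
a_1=1:  p_1=1·6+1=7,  q_1=1·1+0=1
…
a_3=1:  p_3=1·13+7=20,  q_3=1·2+1=3
…
a_5=1:  p_5=1·53+20=73,  q_5=1·8+3=11
a_6=1:  p_6=1·73+53=126,  q_6=1·11+8=19
a_7=1:  p_7=1·126+73=199,  q_7=1·19+11=30
→ (199, 30).  Check: 199²=39601, 44·30²=39600, difference 1.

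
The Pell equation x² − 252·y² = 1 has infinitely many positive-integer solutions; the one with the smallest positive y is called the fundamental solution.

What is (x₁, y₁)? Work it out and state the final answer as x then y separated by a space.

√252 = [15; 1,6,1,30, …], period ℓ=4 (even) → k=3
i=0: a=15 ⇒ p=15, q=1
…
i=2: a=6 ⇒ p=111, q=7
i=3: a=1 ⇒ p=127, q=8
fundamental: x₁=127, y₁=8  (since 16129 − 252·64 = 1)

127 8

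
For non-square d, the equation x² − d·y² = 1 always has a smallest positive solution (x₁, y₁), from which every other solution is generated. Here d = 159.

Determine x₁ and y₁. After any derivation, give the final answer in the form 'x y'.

1324 105

[12; 1,1,1,1,3,1,1,1,1,24] for √159; ℓ=10 ⇒ convergent index 9
step 0: (12, 1)  from 12·(1,0) + (0,1)
…
step 2: (25, 2)  from 1·(13,1) + (12,1)
…
step 5: (227, 18)  from 3·(63,5) + (38,3)
…
step 8: (807, 64)  from 1·(517,41) + (290,23)
step 9: (1324, 105)  from 1·(807,64) + (517,41)
→ (1324, 105).  Check: 1324²=1752976, 159·105²=1752975, difference 1.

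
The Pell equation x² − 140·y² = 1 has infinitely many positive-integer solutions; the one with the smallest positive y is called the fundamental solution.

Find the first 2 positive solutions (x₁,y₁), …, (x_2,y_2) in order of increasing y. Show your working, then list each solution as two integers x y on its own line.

71 6
10081 852

d=140: √d = [11; 1,4,1,22] (ℓ=4, even), read p_3/q_3
step 0: (11, 1)  from 11·(1,0) + (0,1)
step 1: (12, 1)  from 1·(11,1) + (1,0)
step 2: (59, 5)  from 4·(12,1) + (11,1)
step 3: (71, 6)  from 1·(59,5) + (12,1)
fundamental: x₁=71, y₁=6  (since 5041 − 140·36 = 1)
(x_2, y_2) = (71·71 + 140·6·6, 71·6 + 6·71) = (10081, 852)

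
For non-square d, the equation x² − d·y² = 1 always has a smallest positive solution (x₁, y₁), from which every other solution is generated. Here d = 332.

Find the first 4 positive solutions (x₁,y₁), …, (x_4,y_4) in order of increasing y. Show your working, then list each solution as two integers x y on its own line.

13447 738
361643617 19847772
9726043422151 533785979430
261572211433685377 14355640110942648

√332 = [18; 4,1,1,8,1,1,4,36, …], period ℓ=8 (even) → k=7
step 0: (18, 1)  from 18·(1,0) + (0,1)
step 1: (73, 4)  from 4·(18,1) + (1,0)
step 2: (91, 5)  from 1·(73,4) + (18,1)
step 3: (164, 9)  from 1·(91,5) + (73,4)
step 4: (1403, 77)  from 8·(164,9) + (91,5)
step 5: (1567, 86)  from 1·(1403,77) + (164,9)
step 6: (2970, 163)  from 1·(1567,86) + (1403,77)
step 7: (13447, 738)  from 4·(2970,163) + (1567,86)
→ (13447, 738).  Check: 13447²=180821809, 332·738²=180821808, difference 1.
n=2: (13447,738)∘(13447,738) = (13447·13447+332·738·738, 13447·738+738·13447) = (361643617,19847772)
n=3: (361643617,19847772)∘(13447,738) = (13447·361643617+332·738·19847772, 13447·19847772+738·361643617) = (9726043422151,533785979430)
n=4: (9726043422151,533785979430)∘(13447,738) = (13447·9726043422151+332·738·533785979430, 13447·533785979430+738·9726043422151) = (261572211433685377,14355640110942648)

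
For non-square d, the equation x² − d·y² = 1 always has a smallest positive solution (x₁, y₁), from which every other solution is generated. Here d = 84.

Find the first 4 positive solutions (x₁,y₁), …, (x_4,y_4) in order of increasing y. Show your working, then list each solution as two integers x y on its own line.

55 6
6049 660
665335 72594
73180801 7984680

[9; 6,18] for √84; ℓ=2 ⇒ convergent index 1
k=0  a_k=9  p_k/q_k = 9/1
k=1  a_k=6  p_k/q_k = 55/6
→ (55, 6).  Check: 55²=3025, 84·6²=3024, difference 1.
(55+6√84)^2 = 6049 + 660√84
(55+6√84)^3 = 665335 + 72594√84
(55+6√84)^4 = 73180801 + 7984680√84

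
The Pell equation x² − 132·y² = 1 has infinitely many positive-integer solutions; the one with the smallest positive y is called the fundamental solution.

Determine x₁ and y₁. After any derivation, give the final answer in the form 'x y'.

23 2

[11; 2,22] for √132; ℓ=2 ⇒ convergent index 1
a_0=11:  p_0=11·1+0=11,  q_0=11·0+1=1
a_1=2:  p_1=2·11+1=23,  q_1=2·1+0=2
(x₁, y₁) = (23, 2);  23² − 132·2² = 1 ✓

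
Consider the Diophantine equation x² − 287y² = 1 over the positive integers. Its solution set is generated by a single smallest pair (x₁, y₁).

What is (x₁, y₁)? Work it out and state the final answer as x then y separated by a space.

288 17

√287 → a₀=16, period (1,15,1,32); ℓ=4 even so k=3
k=0  a_k=16  p_k/q_k = 16/1
k=1  a_k=1  p_k/q_k = 17/1
k=2  a_k=15  p_k/q_k = 271/16
k=3  a_k=1  p_k/q_k = 288/17
(x₁, y₁) = (288, 17);  288² − 287·17² = 1 ✓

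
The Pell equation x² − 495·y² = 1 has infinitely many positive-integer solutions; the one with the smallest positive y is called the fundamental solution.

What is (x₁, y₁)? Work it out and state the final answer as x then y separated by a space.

89 4

d=495: √d = [22; 4,44] (ℓ=2, even), read p_1/q_1
i=0: a=22 ⇒ p=22, q=1
i=1: a=4 ⇒ p=89, q=4
(x₁, y₁) = (89, 4);  89² − 495·4² = 1 ✓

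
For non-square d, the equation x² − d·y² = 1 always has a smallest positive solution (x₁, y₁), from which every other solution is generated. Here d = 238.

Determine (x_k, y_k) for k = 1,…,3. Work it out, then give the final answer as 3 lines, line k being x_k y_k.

[15; 2,2,1,14,1,2,2,30] for √238; ℓ=8 ⇒ convergent index 7
k=0  a_k=15  p_k/q_k = 15/1
k=1  a_k=2  p_k/q_k = 31/2
k=2  a_k=2  p_k/q_k = 77/5
k=3  a_k=1  p_k/q_k = 108/7
k=4  a_k=14  p_k/q_k = 1589/103
k=5  a_k=1  p_k/q_k = 1697/110
k=6  a_k=2  p_k/q_k = 4983/323
k=7  a_k=2  p_k/q_k = 11663/756
fundamental: x₁=11663, y₁=756  (since 136025569 − 238·571536 = 1)
k=2:  x_2 = 11663·11663+238·756·756 = 272051137,  y_2 = 11663·756+756·11663 = 17634456
k=3:  x_3 = 11663·272051137+238·756·17634456 = 6345864809999,  y_3 = 11663·17634456+756·272051137 = 411341319900

11663 756
272051137 17634456
6345864809999 411341319900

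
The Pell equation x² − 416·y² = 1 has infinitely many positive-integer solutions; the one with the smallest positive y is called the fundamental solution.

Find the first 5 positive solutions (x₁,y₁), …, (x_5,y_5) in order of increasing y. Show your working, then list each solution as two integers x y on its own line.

5201 255
54100801 2652510
562756526801 27591408765
5853793337683201 287005831321020
60891157735824130001 2985434629809841275

√416 = [20; 2,1,1,9,1,1,2,40, …], period ℓ=8 (even) → k=7
k=0  a_k=20  p_k/q_k = 20/1
k=1  a_k=2  p_k/q_k = 41/2
…
k=6  a_k=1  p_k/q_k = 2060/101
k=7  a_k=2  p_k/q_k = 5201/255
fundamental: x₁=5201, y₁=255  (since 27050401 − 416·65025 = 1)
n=2: (5201,255)∘(5201,255) = (5201·5201+416·255·255, 5201·255+255·5201) = (54100801,2652510)
n=3: (54100801,2652510)∘(5201,255) = (5201·54100801+416·255·2652510, 5201·2652510+255·54100801) = (562756526801,27591408765)
n=4: (562756526801,27591408765)∘(5201,255) = (5201·562756526801+416·255·27591408765, 5201·27591408765+255·562756526801) = (5853793337683201,287005831321020)
n=5: (5853793337683201,287005831321020)∘(5201,255) = (5201·5853793337683201+416·255·287005831321020, 5201·287005831321020+255·5853793337683201) = (60891157735824130001,2985434629809841275)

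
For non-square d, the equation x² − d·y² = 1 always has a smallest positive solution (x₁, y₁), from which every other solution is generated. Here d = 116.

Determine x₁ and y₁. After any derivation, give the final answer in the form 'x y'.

[10; 1,3,2,1,4,1,2,3,1,20] for √116; ℓ=10 ⇒ convergent index 9
step 0: (10, 1)  from 10·(1,0) + (0,1)
…
step 3: (97, 9)  from 2·(43,4) + (11,1)
step 4: (140, 13)  from 1·(97,9) + (43,4)
step 5: (657, 61)  from 4·(140,13) + (97,9)
…
step 8: (7550, 701)  from 3·(2251,209) + (797,74)
step 9: (9801, 910)  from 1·(7550,701) + (2251,209)
(x₁, y₁) = (9801, 910);  9801² − 116·910² = 1 ✓

9801 910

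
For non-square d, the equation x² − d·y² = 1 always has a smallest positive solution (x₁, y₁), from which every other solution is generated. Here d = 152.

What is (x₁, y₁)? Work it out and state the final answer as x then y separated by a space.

√152 → a₀=12, period (3,24); ℓ=2 even so k=1
a_0=12:  p_0=12·1+0=12,  q_0=12·0+1=1
a_1=3:  p_1=3·12+1=37,  q_1=3·1+0=3
→ (37, 3).  Check: 37²=1369, 152·3²=1368, difference 1.

37 3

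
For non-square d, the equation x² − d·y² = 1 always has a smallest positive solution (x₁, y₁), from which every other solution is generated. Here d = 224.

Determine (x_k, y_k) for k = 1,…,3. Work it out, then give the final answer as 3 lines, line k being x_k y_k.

d=224: √d = [14; 1,28] (ℓ=2, even), read p_1/q_1
i=0: a=14 ⇒ p=14, q=1
i=1: a=1 ⇒ p=15, q=1
fundamental: x₁=15, y₁=1  (since 225 − 224·1 = 1)
(15+1√224)^2 = 449 + 30√224
(15+1√224)^3 = 13455 + 899√224

15 1
449 30
13455 899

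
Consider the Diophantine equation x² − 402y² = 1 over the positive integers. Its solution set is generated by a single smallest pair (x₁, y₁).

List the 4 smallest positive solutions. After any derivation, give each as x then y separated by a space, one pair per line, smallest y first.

√402 = [20; 20,40, …], period ℓ=2 (even) → k=1
i=0: a=20 ⇒ p=20, q=1
i=1: a=20 ⇒ p=401, q=20
(x₁, y₁) = (401, 20);  401² − 402·20² = 1 ✓
n=2: (401,20)∘(401,20) = (401·401+402·20·20, 401·20+20·401) = (321601,16040)
n=3: (321601,16040)∘(401,20) = (401·321601+402·20·16040, 401·16040+20·321601) = (257923601,12864060)
n=4: (257923601,12864060)∘(401,20) = (401·257923601+402·20·12864060, 401·12864060+20·257923601) = (206854406401,10316960080)

401 20
321601 16040
257923601 12864060
206854406401 10316960080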